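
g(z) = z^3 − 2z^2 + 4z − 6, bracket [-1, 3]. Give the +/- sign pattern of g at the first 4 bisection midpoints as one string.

-+-+

g(1) = -3 < 0, so the root lies in [1, 3]
g(2) = 2 > 0, so the root lies in [1, 2]
g(1.5) = -1.125 < 0, so the root lies in [1.5, 2]
g(1.75) = 0.2344 > 0, so the root lies in [1.5, 1.75]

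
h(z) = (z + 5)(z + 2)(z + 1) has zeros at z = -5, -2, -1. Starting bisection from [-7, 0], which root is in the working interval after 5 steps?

-5

m = -3.5, h(m) = 5.625 (+); new bracket [-7, -3.5]
m = -5.25, h(m) = -3.453125 (−); new bracket [-5.25, -3.5]
m = -4.375, h(m) = 5.009766 (+); new bracket [-5.25, -4.375]
m = -4.8125, h(m) = 2.0105 (+); new bracket [-5.25, -4.8125]
m = -5.03125, h(m) = -0.3819 (−); new bracket [-5.03125, -4.8125]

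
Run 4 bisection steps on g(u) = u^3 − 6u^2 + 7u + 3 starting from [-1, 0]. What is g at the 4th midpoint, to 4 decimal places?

u = -0.5 gives g = -2.125, negative; keep [-0.5, 0]
u = -0.25 gives g = 0.859375, positive; keep [-0.5, -0.25]
u = -0.375 gives g = -0.521484, negative; keep [-0.375, -0.25]
u = -0.3125 gives g = 0.196, positive; keep [-0.375, -0.3125]

0.1960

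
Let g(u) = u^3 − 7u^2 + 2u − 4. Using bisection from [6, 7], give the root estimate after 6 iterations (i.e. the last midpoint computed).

6.796875

u = 6.5 gives g = -12.125, negative; keep [6.5, 7]
u = 6.75 gives g = -1.890625, negative; keep [6.75, 7]
u = 6.875 gives g = 3.841797, positive; keep [6.75, 6.875]
u = 6.8125 gives g = 0.9231, positive; keep [6.75, 6.8125]
u = 6.78125 gives g = -0.4968, negative; keep [6.78125, 6.8125]
u = 6.796875 gives g = 0.2099, positive; keep [6.78125, 6.796875]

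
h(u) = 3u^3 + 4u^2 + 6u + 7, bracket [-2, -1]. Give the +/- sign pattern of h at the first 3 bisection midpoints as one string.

--+

u = -1.5 gives h = -3.125, negative; keep [-1.5, -1]
u = -1.25 gives h = -0.109375, negative; keep [-1.25, -1]
u = -1.125 gives h = 1.041016, positive; keep [-1.25, -1.125]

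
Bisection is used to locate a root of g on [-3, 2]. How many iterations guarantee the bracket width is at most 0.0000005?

Width after n steps is 5/2^n. Need 2^n ≥ 5/0.0000005 = 10000000.
2^23 = 8388608 < 10000000 ≤ 2^24 = 16777216, so n = 24.

24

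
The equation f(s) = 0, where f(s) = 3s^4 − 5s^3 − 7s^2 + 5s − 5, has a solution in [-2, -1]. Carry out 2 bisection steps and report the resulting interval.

[-1.5, -1.25]

m = -1.5, f(m) = 3.8125 (+); new bracket [-1.5, -1]
m = -1.25, f(m) = -5.097656 (−); new bracket [-1.5, -1.25]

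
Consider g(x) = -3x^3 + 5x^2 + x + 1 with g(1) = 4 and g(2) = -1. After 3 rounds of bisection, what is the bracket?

[1.875, 2]

midpoint 1.5: g = 3.625 > 0 → [1.5, 2]
midpoint 1.75: g = 1.984375 > 0 → [1.75, 2]
midpoint 1.875: g = 0.677734 > 0 → [1.875, 2]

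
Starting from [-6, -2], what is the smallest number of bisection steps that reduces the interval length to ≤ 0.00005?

Width after n steps is 4/2^n. Need 2^n ≥ 4/0.00005 = 80000.
2^16 = 65536 < 80000 ≤ 2^17 = 131072, so n = 17.

17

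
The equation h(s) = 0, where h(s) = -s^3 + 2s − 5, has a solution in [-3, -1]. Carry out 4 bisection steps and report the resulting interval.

s = -2 gives h = -1, negative; keep [-3, -2]
s = -2.5 gives h = 5.625, positive; keep [-2.5, -2]
s = -2.25 gives h = 1.890625, positive; keep [-2.25, -2]
s = -2.125 gives h = 0.3457, positive; keep [-2.125, -2]

[-2.125, -2]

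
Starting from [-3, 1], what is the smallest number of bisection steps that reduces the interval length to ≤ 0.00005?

Width after n steps is 4/2^n. Need 2^n ≥ 4/0.00005 = 80000.
2^16 = 65536 < 80000 ≤ 2^17 = 131072, so n = 17.

17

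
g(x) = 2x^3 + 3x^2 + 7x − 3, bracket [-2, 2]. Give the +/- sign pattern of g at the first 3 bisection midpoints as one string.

x = 0 gives g = -3, negative; keep [0, 2]
x = 1 gives g = 9, positive; keep [0, 1]
x = 0.5 gives g = 1.5, positive; keep [0, 0.5]

-++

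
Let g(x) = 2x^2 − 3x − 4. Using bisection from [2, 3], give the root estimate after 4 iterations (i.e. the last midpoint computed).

2.3125

x = 2.5 gives g = 1, positive; keep [2, 2.5]
x = 2.25 gives g = -0.625, negative; keep [2.25, 2.5]
x = 2.375 gives g = 0.15625, positive; keep [2.25, 2.375]
x = 2.3125 gives g = -0.2422, negative; keep [2.3125, 2.375]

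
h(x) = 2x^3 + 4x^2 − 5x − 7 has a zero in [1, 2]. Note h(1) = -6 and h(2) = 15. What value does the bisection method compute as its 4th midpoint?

1.4375

midpoint 1.5: h = 1.25 > 0 → [1, 1.5]
midpoint 1.25: h = -3.09375 < 0 → [1.25, 1.5]
midpoint 1.375: h = -1.113281 < 0 → [1.375, 1.5]
midpoint 1.4375: h = 0.019 > 0 → [1.375, 1.4375]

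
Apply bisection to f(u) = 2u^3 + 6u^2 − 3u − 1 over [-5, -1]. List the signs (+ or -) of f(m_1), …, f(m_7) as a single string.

m = -3, f(m) = 8 (+); new bracket [-5, -3]
m = -4, f(m) = -21 (−); new bracket [-4, -3]
m = -3.5, f(m) = -2.75 (−); new bracket [-3.5, -3]
m = -3.25, f(m) = 3.4688 (+); new bracket [-3.5, -3.25]
m = -3.375, f(m) = 0.582 (+); new bracket [-3.5, -3.375]
m = -3.4375, f(m) = -1.0269 (−); new bracket [-3.4375, -3.375]
m = -3.40625, f(m) = -0.2083 (−); new bracket [-3.40625, -3.375]

+--++--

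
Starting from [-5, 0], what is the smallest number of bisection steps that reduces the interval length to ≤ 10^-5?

Width after n steps is 5/2^n. Need 2^n ≥ 5/10^-5 = 500000.
2^18 = 262144 < 500000 ≤ 2^19 = 524288, so n = 19.

19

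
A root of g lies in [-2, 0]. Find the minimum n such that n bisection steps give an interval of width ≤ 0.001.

11

Width after n steps is 2/2^n. Need 2^n ≥ 2/0.001 = 2000.
2^10 = 1024 < 2000 ≤ 2^11 = 2048, so n = 11.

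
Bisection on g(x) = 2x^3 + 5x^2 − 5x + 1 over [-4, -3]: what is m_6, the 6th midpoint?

-3.296875

x = -3.5 gives g = -6, negative; keep [-3.5, -3]
x = -3.25 gives g = 1.40625, positive; keep [-3.5, -3.25]
x = -3.375 gives g = -2.058594, negative; keep [-3.375, -3.25]
x = -3.3125 gives g = -0.2681, negative; keep [-3.3125, -3.25]
x = -3.28125 gives g = 0.5834, positive; keep [-3.3125, -3.28125]
x = -3.296875 gives g = 0.1613, positive; keep [-3.3125, -3.296875]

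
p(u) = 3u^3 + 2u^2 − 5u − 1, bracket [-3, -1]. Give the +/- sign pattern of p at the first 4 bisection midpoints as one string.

midpoint -2: p = -7 < 0 → [-2, -1]
midpoint -1.5: p = 0.875 > 0 → [-2, -1.5]
midpoint -1.75: p = -2.203125 < 0 → [-1.75, -1.5]
midpoint -1.625: p = -0.4668 < 0 → [-1.625, -1.5]

-+--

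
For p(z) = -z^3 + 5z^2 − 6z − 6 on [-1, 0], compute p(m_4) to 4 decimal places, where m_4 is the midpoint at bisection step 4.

p(-0.5) = -1.625 < 0, so the root lies in [-1, -0.5]
p(-0.75) = 1.734375 > 0, so the root lies in [-0.75, -0.5]
p(-0.625) = -0.052734 < 0, so the root lies in [-0.75, -0.625]
p(-0.6875) = 0.8132 > 0, so the root lies in [-0.6875, -0.625]

0.8132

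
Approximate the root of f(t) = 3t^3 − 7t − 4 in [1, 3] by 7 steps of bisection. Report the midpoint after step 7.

1.765625

midpoint 2: f = 6 > 0 → [1, 2]
midpoint 1.5: f = -4.375 < 0 → [1.5, 2]
midpoint 1.75: f = -0.171875 < 0 → [1.75, 2]
midpoint 1.875: f = 2.6504 > 0 → [1.75, 1.875]
midpoint 1.8125: f = 1.1755 > 0 → [1.75, 1.8125]
midpoint 1.78125: f = 0.4862 > 0 → [1.75, 1.78125]
midpoint 1.765625: f = 0.1533 > 0 → [1.75, 1.765625]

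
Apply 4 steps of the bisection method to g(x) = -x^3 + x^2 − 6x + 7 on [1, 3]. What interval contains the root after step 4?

[1.125, 1.25]

midpoint 2: g = -9 < 0 → [1, 2]
midpoint 1.5: g = -3.125 < 0 → [1, 1.5]
midpoint 1.25: g = -0.890625 < 0 → [1, 1.25]
midpoint 1.125: g = 0.0918 > 0 → [1.125, 1.25]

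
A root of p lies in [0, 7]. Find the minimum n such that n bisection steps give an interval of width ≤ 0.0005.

14

Width after n steps is 7/2^n. Need 2^n ≥ 7/0.0005 = 14000.
2^13 = 8192 < 14000 ≤ 2^14 = 16384, so n = 14.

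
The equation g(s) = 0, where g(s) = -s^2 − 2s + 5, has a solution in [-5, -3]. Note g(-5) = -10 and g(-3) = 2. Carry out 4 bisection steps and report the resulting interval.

[-3.5, -3.375]

m = -4, g(m) = -3 (−); new bracket [-4, -3]
m = -3.5, g(m) = -0.25 (−); new bracket [-3.5, -3]
m = -3.25, g(m) = 0.9375 (+); new bracket [-3.5, -3.25]
m = -3.375, g(m) = 0.3594 (+); new bracket [-3.5, -3.375]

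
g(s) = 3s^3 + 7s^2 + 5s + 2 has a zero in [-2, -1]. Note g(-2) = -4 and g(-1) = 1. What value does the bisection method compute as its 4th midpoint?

-1.5625

s = -1.5 gives g = 0.125, positive; keep [-2, -1.5]
s = -1.75 gives g = -1.390625, negative; keep [-1.75, -1.5]
s = -1.625 gives g = -0.513672, negative; keep [-1.625, -1.5]
s = -1.5625 gives g = -0.1667, negative; keep [-1.5625, -1.5]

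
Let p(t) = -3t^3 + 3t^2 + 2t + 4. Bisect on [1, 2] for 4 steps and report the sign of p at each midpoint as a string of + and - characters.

m = 1.5, p(m) = 3.625 (+); new bracket [1.5, 2]
m = 1.75, p(m) = 0.609375 (+); new bracket [1.75, 2]
m = 1.875, p(m) = -1.478516 (−); new bracket [1.75, 1.875]
m = 1.8125, p(m) = -0.3826 (−); new bracket [1.75, 1.8125]

++--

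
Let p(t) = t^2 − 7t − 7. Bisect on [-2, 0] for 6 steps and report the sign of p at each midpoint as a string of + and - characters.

m = -1, p(m) = 1 (+); new bracket [-1, 0]
m = -0.5, p(m) = -3.25 (−); new bracket [-1, -0.5]
m = -0.75, p(m) = -1.1875 (−); new bracket [-1, -0.75]
m = -0.875, p(m) = -0.1094 (−); new bracket [-1, -0.875]
m = -0.9375, p(m) = 0.4414 (+); new bracket [-0.9375, -0.875]
m = -0.90625, p(m) = 0.165 (+); new bracket [-0.90625, -0.875]

+---++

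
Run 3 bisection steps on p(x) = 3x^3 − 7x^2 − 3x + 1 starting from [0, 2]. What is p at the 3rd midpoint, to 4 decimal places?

x = 1 gives p = -6, negative; keep [0, 1]
x = 0.5 gives p = -1.875, negative; keep [0, 0.5]
x = 0.25 gives p = -0.140625, negative; keep [0, 0.25]

-0.1406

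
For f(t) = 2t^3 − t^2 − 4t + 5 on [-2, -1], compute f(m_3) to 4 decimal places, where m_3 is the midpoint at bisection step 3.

0.2773

f(-1.5) = 2 > 0, so the root lies in [-2, -1.5]
f(-1.75) = -1.78125 < 0, so the root lies in [-1.75, -1.5]
f(-1.625) = 0.277344 > 0, so the root lies in [-1.75, -1.625]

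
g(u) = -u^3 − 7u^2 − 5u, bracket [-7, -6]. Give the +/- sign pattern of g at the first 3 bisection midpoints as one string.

g(-6.5) = 11.375 > 0, so the root lies in [-6.5, -6]
g(-6.25) = 1.953125 > 0, so the root lies in [-6.25, -6]
g(-6.125) = -2.201172 < 0, so the root lies in [-6.25, -6.125]

++-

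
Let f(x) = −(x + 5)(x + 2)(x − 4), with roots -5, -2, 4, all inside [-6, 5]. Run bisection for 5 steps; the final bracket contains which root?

f(-0.5) = 30.375 > 0, so the root lies in [-0.5, 5]
f(2.25) = 53.921875 > 0, so the root lies in [2.25, 5]
f(3.625) = 18.193359 > 0, so the root lies in [3.625, 5]
f(4.3125) = -18.3704 < 0, so the root lies in [3.625, 4.3125]
f(3.96875) = 1.6729 > 0, so the root lies in [3.96875, 4.3125]

4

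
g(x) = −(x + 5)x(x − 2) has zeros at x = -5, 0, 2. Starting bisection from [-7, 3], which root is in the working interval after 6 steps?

x = -2 gives g = -24, negative; keep [-7, -2]
x = -4.5 gives g = -14.625, negative; keep [-7, -4.5]
x = -5.75 gives g = 33.421875, positive; keep [-5.75, -4.5]
x = -5.125 gives g = 4.5645, positive; keep [-5.125, -4.5]
x = -4.8125 gives g = -6.1472, negative; keep [-5.125, -4.8125]
x = -4.96875 gives g = -1.0821, negative; keep [-5.125, -4.96875]

-5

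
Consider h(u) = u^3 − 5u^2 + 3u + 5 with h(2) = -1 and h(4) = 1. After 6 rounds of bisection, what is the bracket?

[3.875, 3.90625]

midpoint 3: h = -4 < 0 → [3, 4]
midpoint 3.5: h = -2.875 < 0 → [3.5, 4]
midpoint 3.75: h = -1.328125 < 0 → [3.75, 4]
midpoint 3.875: h = -0.2676 < 0 → [3.875, 4]
midpoint 3.9375: h = 0.3396 > 0 → [3.875, 3.9375]
midpoint 3.90625: h = 0.0294 > 0 → [3.875, 3.90625]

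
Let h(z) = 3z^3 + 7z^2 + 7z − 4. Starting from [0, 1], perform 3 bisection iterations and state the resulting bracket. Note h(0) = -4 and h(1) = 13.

h(0.5) = 1.625 > 0, so the root lies in [0, 0.5]
h(0.25) = -1.765625 < 0, so the root lies in [0.25, 0.5]
h(0.375) = -0.232422 < 0, so the root lies in [0.375, 0.5]

[0.375, 0.5]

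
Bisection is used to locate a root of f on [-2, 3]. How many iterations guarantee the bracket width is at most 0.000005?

20

Width after n steps is 5/2^n. Need 2^n ≥ 5/0.000005 = 1000000.
2^19 = 524288 < 1000000 ≤ 2^20 = 1048576, so n = 20.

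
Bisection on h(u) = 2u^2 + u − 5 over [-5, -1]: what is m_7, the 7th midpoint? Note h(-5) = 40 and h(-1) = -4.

-1.84375

m = -3, h(m) = 10 (+); new bracket [-3, -1]
m = -2, h(m) = 1 (+); new bracket [-2, -1]
m = -1.5, h(m) = -2 (−); new bracket [-2, -1.5]
m = -1.75, h(m) = -0.625 (−); new bracket [-2, -1.75]
m = -1.875, h(m) = 0.1562 (+); new bracket [-1.875, -1.75]
m = -1.8125, h(m) = -0.2422 (−); new bracket [-1.875, -1.8125]
m = -1.84375, h(m) = -0.0449 (−); new bracket [-1.875, -1.84375]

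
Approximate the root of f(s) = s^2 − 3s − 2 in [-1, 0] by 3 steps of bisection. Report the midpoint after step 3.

-0.625

s = -0.5 gives f = -0.25, negative; keep [-1, -0.5]
s = -0.75 gives f = 0.8125, positive; keep [-0.75, -0.5]
s = -0.625 gives f = 0.265625, positive; keep [-0.625, -0.5]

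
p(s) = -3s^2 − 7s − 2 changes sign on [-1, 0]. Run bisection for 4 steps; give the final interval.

s = -0.5 gives p = 0.75, positive; keep [-0.5, 0]
s = -0.25 gives p = -0.4375, negative; keep [-0.5, -0.25]
s = -0.375 gives p = 0.203125, positive; keep [-0.375, -0.25]
s = -0.3125 gives p = -0.1055, negative; keep [-0.375, -0.3125]

[-0.375, -0.3125]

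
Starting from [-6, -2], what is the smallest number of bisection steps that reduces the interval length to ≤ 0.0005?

13

Width after n steps is 4/2^n. Need 2^n ≥ 4/0.0005 = 8000.
2^12 = 4096 < 8000 ≤ 2^13 = 8192, so n = 13.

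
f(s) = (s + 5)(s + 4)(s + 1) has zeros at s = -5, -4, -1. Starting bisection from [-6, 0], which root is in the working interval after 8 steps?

m = -3, f(m) = -4 (−); new bracket [-3, 0]
m = -1.5, f(m) = -4.375 (−); new bracket [-1.5, 0]
m = -0.75, f(m) = 3.453125 (+); new bracket [-1.5, -0.75]
m = -1.125, f(m) = -1.3926 (−); new bracket [-1.125, -0.75]
m = -0.9375, f(m) = 0.7776 (+); new bracket [-1.125, -0.9375]
m = -1.03125, f(m) = -0.3682 (−); new bracket [-1.03125, -0.9375]
m = -0.984375, f(m) = 0.1892 (+); new bracket [-1.03125, -0.984375]
m = -1.0078125, f(m) = -0.0933 (−); new bracket [-1.0078125, -0.984375]

-1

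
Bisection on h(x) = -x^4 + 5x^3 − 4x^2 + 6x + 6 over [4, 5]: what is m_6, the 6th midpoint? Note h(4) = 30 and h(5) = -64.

4.484375

h(4.5) = -2.4375 < 0, so the root lies in [4, 4.5]
h(4.25) = 16.824219 > 0, so the root lies in [4.25, 4.5]
h(4.375) = 8.025146 > 0, so the root lies in [4.375, 4.5]
h(4.4375) = 3.011 > 0, so the root lies in [4.4375, 4.5]
h(4.46875) = 0.3422 > 0, so the root lies in [4.46875, 4.5]
h(4.484375) = -1.0336 < 0, so the root lies in [4.46875, 4.484375]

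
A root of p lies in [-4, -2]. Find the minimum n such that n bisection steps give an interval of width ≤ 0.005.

Width after n steps is 2/2^n. Need 2^n ≥ 2/0.005 = 400.
2^8 = 256 < 400 ≤ 2^9 = 512, so n = 9.

9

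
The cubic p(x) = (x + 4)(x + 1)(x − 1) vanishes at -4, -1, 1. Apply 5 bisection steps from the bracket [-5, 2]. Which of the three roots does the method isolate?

p(-1.5) = 3.125 > 0, so the root lies in [-5, -1.5]
p(-3.25) = 7.171875 > 0, so the root lies in [-5, -3.25]
p(-4.125) = -2.001953 < 0, so the root lies in [-4.125, -3.25]
p(-3.6875) = 3.9368 > 0, so the root lies in [-4.125, -3.6875]
p(-3.90625) = 1.3368 > 0, so the root lies in [-4.125, -3.90625]

-4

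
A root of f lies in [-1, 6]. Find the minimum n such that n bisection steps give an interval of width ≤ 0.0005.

Width after n steps is 7/2^n. Need 2^n ≥ 7/0.0005 = 14000.
2^13 = 8192 < 14000 ≤ 2^14 = 16384, so n = 14.

14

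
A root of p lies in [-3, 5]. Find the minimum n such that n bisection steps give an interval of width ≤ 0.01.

Width after n steps is 8/2^n. Need 2^n ≥ 8/0.01 = 800.
2^9 = 512 < 800 ≤ 2^10 = 1024, so n = 10.

10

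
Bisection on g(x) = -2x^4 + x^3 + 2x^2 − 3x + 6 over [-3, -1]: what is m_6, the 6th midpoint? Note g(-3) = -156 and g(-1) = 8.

x = -2 gives g = -20, negative; keep [-2, -1]
x = -1.5 gives g = 1.5, positive; keep [-2, -1.5]
x = -1.75 gives g = -6.742188, negative; keep [-1.75, -1.5]
x = -1.625 gives g = -2.0806, negative; keep [-1.625, -1.5]
x = -1.5625 gives g = -0.1653, negative; keep [-1.5625, -1.5]
x = -1.53125 gives g = 0.6974, positive; keep [-1.5625, -1.53125]

-1.53125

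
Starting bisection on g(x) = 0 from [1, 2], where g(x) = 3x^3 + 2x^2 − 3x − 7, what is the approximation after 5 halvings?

1.34375

g(1.5) = 3.125 > 0, so the root lies in [1, 1.5]
g(1.25) = -1.765625 < 0, so the root lies in [1.25, 1.5]
g(1.375) = 0.455078 > 0, so the root lies in [1.25, 1.375]
g(1.3125) = -0.7092 < 0, so the root lies in [1.3125, 1.375]
g(1.34375) = -0.1408 < 0, so the root lies in [1.34375, 1.375]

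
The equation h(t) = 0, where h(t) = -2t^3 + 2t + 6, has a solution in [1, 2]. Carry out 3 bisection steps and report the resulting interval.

[1.625, 1.75]

m = 1.5, h(m) = 2.25 (+); new bracket [1.5, 2]
m = 1.75, h(m) = -1.21875 (−); new bracket [1.5, 1.75]
m = 1.625, h(m) = 0.667969 (+); new bracket [1.625, 1.75]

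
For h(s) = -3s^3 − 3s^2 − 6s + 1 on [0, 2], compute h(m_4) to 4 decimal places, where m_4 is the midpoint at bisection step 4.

m = 1, h(m) = -11 (−); new bracket [0, 1]
m = 0.5, h(m) = -3.125 (−); new bracket [0, 0.5]
m = 0.25, h(m) = -0.734375 (−); new bracket [0, 0.25]
m = 0.125, h(m) = 0.1973 (+); new bracket [0.125, 0.25]

0.1973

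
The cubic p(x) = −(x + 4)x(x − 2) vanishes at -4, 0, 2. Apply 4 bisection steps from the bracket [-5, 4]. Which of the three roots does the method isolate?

m = -0.5, p(m) = -4.375 (−); new bracket [-5, -0.5]
m = -2.75, p(m) = -16.328125 (−); new bracket [-5, -2.75]
m = -3.875, p(m) = -2.845703 (−); new bracket [-5, -3.875]
m = -4.4375, p(m) = 12.4978 (+); new bracket [-4.4375, -3.875]

-4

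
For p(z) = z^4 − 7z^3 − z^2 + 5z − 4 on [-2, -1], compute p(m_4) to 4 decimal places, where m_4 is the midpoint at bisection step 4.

-0.7707

m = -1.5, p(m) = 14.9375 (+); new bracket [-1.5, -1]
m = -1.25, p(m) = 4.300781 (+); new bracket [-1.25, -1]
m = -1.125, p(m) = 0.677979 (+); new bracket [-1.125, -1]
m = -1.0625, p(m) = -0.7707 (−); new bracket [-1.125, -1.0625]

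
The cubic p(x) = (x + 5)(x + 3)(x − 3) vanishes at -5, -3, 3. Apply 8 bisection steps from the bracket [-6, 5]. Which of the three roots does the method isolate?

3

p(-0.5) = -39.375 < 0, so the root lies in [-0.5, 5]
p(2.25) = -28.546875 < 0, so the root lies in [2.25, 5]
p(3.625) = 35.712891 > 0, so the root lies in [2.25, 3.625]
p(2.9375) = -2.9456 < 0, so the root lies in [2.9375, 3.625]
p(3.28125) = 14.6297 > 0, so the root lies in [2.9375, 3.28125]
p(3.109375) = 5.4188 > 0, so the root lies in [2.9375, 3.109375]
p(3.0234375) = 1.1327 > 0, so the root lies in [2.9375, 3.0234375]
p(2.98046875) = -0.9322 < 0, so the root lies in [2.98046875, 3.0234375]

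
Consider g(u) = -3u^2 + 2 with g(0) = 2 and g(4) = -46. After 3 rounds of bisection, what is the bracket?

[0.5, 1]

m = 2, g(m) = -10 (−); new bracket [0, 2]
m = 1, g(m) = -1 (−); new bracket [0, 1]
m = 0.5, g(m) = 1.25 (+); new bracket [0.5, 1]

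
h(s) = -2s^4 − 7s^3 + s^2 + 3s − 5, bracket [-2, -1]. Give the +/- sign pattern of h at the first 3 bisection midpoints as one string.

m = -1.5, h(m) = 6.25 (+); new bracket [-1.5, -1]
m = -1.25, h(m) = 1.601562 (+); new bracket [-1.25, -1]
m = -1.125, h(m) = -0.346191 (−); new bracket [-1.25, -1.125]

++-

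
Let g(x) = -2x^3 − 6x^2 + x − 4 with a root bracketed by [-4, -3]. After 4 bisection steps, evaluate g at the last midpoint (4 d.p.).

-0.4546

midpoint -3.5: g = 4.75 > 0 → [-3.5, -3]
midpoint -3.25: g = -1.96875 < 0 → [-3.5, -3.25]
midpoint -3.375: g = 1.167969 > 0 → [-3.375, -3.25]
midpoint -3.3125: g = -0.4546 < 0 → [-3.375, -3.3125]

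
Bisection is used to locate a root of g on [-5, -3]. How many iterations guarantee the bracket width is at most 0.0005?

Width after n steps is 2/2^n. Need 2^n ≥ 2/0.0005 = 4000.
2^11 = 2048 < 4000 ≤ 2^12 = 4096, so n = 12.

12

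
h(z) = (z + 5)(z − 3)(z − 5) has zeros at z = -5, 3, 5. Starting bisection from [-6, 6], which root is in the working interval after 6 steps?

-5

z = 0 gives h = 75, positive; keep [-6, 0]
z = -3 gives h = 96, positive; keep [-6, -3]
z = -4.5 gives h = 35.625, positive; keep [-6, -4.5]
z = -5.25 gives h = -21.1406, negative; keep [-5.25, -4.5]
z = -4.875 gives h = 9.7207, positive; keep [-5.25, -4.875]
z = -5.0625 gives h = -5.0706, negative; keep [-5.0625, -4.875]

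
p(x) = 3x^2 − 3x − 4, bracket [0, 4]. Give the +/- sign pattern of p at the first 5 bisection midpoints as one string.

x = 2 gives p = 2, positive; keep [0, 2]
x = 1 gives p = -4, negative; keep [1, 2]
x = 1.5 gives p = -1.75, negative; keep [1.5, 2]
x = 1.75 gives p = -0.0625, negative; keep [1.75, 2]
x = 1.875 gives p = 0.9219, positive; keep [1.75, 1.875]

+---+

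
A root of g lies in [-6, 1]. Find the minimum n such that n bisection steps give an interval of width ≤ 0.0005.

Width after n steps is 7/2^n. Need 2^n ≥ 7/0.0005 = 14000.
2^13 = 8192 < 14000 ≤ 2^14 = 16384, so n = 14.

14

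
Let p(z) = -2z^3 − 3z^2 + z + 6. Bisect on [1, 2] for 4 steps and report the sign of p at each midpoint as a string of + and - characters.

--+-

midpoint 1.5: p = -6 < 0 → [1, 1.5]
midpoint 1.25: p = -1.34375 < 0 → [1, 1.25]
midpoint 1.125: p = 0.480469 > 0 → [1.125, 1.25]
midpoint 1.1875: p = -0.3921 < 0 → [1.125, 1.1875]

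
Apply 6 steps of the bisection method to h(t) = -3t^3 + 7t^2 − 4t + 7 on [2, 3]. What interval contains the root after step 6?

midpoint 2.5: h = -6.125 < 0 → [2, 2.5]
midpoint 2.25: h = -0.734375 < 0 → [2, 2.25]
midpoint 2.125: h = 1.322266 > 0 → [2.125, 2.25]
midpoint 2.1875: h = 0.3435 > 0 → [2.1875, 2.25]
midpoint 2.21875: h = -0.1828 < 0 → [2.1875, 2.21875]
midpoint 2.203125: h = 0.0835 > 0 → [2.203125, 2.21875]

[2.203125, 2.21875]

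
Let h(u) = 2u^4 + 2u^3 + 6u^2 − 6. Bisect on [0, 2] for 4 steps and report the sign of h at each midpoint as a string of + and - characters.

+--+

u = 1 gives h = 4, positive; keep [0, 1]
u = 0.5 gives h = -4.125, negative; keep [0.5, 1]
u = 0.75 gives h = -1.148438, negative; keep [0.75, 1]
u = 0.875 gives h = 1.106, positive; keep [0.75, 0.875]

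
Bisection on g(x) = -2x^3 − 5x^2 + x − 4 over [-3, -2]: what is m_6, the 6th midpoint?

g(-2.5) = -6.5 < 0, so the root lies in [-3, -2.5]
g(-2.75) = -2.96875 < 0, so the root lies in [-3, -2.75]
g(-2.875) = -0.675781 < 0, so the root lies in [-3, -2.875]
g(-2.9375) = 0.6128 > 0, so the root lies in [-2.9375, -2.875]
g(-2.90625) = -0.0436 < 0, so the root lies in [-2.9375, -2.90625]
g(-2.921875) = 0.2815 > 0, so the root lies in [-2.921875, -2.90625]

-2.921875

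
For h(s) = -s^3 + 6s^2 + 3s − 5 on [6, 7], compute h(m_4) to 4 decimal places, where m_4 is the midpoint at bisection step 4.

1.4851

s = 6.5 gives h = -6.625, negative; keep [6, 6.5]
s = 6.25 gives h = 3.984375, positive; keep [6.25, 6.5]
s = 6.375 gives h = -1.115234, negative; keep [6.25, 6.375]
s = 6.3125 gives h = 1.4851, positive; keep [6.3125, 6.375]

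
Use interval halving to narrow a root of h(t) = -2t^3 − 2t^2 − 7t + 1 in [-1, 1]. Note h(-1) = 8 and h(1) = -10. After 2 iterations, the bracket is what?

[0, 0.5]

midpoint 0: h = 1 > 0 → [0, 1]
midpoint 0.5: h = -3.25 < 0 → [0, 0.5]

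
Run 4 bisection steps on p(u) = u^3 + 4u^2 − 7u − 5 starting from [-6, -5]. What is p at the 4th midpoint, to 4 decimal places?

u = -5.5 gives p = -11.875, negative; keep [-5.5, -5]
u = -5.25 gives p = -2.703125, negative; keep [-5.25, -5]
u = -5.125 gives p = 1.326172, positive; keep [-5.25, -5.125]
u = -5.1875 gives p = -0.6433, negative; keep [-5.1875, -5.125]

-0.6433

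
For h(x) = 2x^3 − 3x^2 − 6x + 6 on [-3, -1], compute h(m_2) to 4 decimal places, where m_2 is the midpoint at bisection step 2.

1.5000

m = -2, h(m) = -10 (−); new bracket [-2, -1]
m = -1.5, h(m) = 1.5 (+); new bracket [-2, -1.5]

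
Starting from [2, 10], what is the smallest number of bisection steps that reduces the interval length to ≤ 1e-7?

27

Width after n steps is 8/2^n. Need 2^n ≥ 8/1e-7 = 80000000.
2^26 = 67108864 < 80000000 ≤ 2^27 = 134217728, so n = 27.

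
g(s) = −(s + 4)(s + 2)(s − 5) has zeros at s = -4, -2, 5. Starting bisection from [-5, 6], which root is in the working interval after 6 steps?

5

g(0.5) = 50.625 > 0, so the root lies in [0.5, 6]
g(3.25) = 66.609375 > 0, so the root lies in [3.25, 6]
g(4.625) = 21.427734 > 0, so the root lies in [4.625, 6]
g(5.3125) = -21.2805 < 0, so the root lies in [4.625, 5.3125]
g(4.96875) = 1.9532 > 0, so the root lies in [4.96875, 5.3125]
g(5.140625) = -9.1786 < 0, so the root lies in [4.96875, 5.140625]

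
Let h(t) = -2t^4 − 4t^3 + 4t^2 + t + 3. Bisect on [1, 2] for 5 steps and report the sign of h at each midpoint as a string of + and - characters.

--+--

h(1.5) = -10.125 < 0, so the root lies in [1, 1.5]
h(1.25) = -2.195312 < 0, so the root lies in [1, 1.25]
h(1.125) = 0.288574 > 0, so the root lies in [1.125, 1.25]
h(1.1875) = -0.8472 < 0, so the root lies in [1.125, 1.1875]
h(1.15625) = -0.254 < 0, so the root lies in [1.125, 1.15625]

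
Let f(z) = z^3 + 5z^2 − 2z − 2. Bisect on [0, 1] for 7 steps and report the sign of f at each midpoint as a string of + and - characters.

z = 0.5 gives f = -1.625, negative; keep [0.5, 1]
z = 0.75 gives f = -0.265625, negative; keep [0.75, 1]
z = 0.875 gives f = 0.748047, positive; keep [0.75, 0.875]
z = 0.8125 gives f = 0.2122, positive; keep [0.75, 0.8125]
z = 0.78125 gives f = -0.0339, negative; keep [0.78125, 0.8125]
z = 0.796875 gives f = 0.0873, positive; keep [0.78125, 0.796875]
z = 0.7890625 gives f = 0.0263, positive; keep [0.78125, 0.7890625]

--++-++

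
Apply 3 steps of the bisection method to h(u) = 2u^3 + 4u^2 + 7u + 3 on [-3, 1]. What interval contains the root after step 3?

[-1, -0.5]

u = -1 gives h = -2, negative; keep [-1, 1]
u = 0 gives h = 3, positive; keep [-1, 0]
u = -0.5 gives h = 0.25, positive; keep [-1, -0.5]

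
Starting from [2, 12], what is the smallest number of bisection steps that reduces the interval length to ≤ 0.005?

11

Width after n steps is 10/2^n. Need 2^n ≥ 10/0.005 = 2000.
2^10 = 1024 < 2000 ≤ 2^11 = 2048, so n = 11.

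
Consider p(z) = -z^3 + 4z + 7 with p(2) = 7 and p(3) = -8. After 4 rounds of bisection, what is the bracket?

[2.5625, 2.625]

midpoint 2.5: p = 1.375 > 0 → [2.5, 3]
midpoint 2.75: p = -2.796875 < 0 → [2.5, 2.75]
midpoint 2.625: p = -0.587891 < 0 → [2.5, 2.625]
midpoint 2.5625: p = 0.4236 > 0 → [2.5625, 2.625]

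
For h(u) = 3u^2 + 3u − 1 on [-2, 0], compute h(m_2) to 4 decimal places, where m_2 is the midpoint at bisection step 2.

1.2500

midpoint -1: h = -1 < 0 → [-2, -1]
midpoint -1.5: h = 1.25 > 0 → [-1.5, -1]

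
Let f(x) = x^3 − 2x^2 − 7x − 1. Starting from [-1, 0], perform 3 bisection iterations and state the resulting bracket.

f(-0.5) = 1.875 > 0, so the root lies in [-0.5, 0]
f(-0.25) = 0.609375 > 0, so the root lies in [-0.25, 0]
f(-0.125) = -0.158203 < 0, so the root lies in [-0.25, -0.125]

[-0.25, -0.125]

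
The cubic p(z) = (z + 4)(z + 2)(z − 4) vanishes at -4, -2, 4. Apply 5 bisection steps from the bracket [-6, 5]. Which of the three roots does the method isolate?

z = -0.5 gives p = -23.625, negative; keep [-0.5, 5]
z = 2.25 gives p = -46.484375, negative; keep [2.25, 5]
z = 3.625 gives p = -16.083984, negative; keep [3.625, 5]
z = 4.3125 gives p = 16.3977, positive; keep [3.625, 4.3125]
z = 3.96875 gives p = -1.4864, negative; keep [3.96875, 4.3125]

4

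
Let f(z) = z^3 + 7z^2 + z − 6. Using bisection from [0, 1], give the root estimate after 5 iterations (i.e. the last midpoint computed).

0.84375

m = 0.5, f(m) = -3.625 (−); new bracket [0.5, 1]
m = 0.75, f(m) = -0.890625 (−); new bracket [0.75, 1]
m = 0.875, f(m) = 0.904297 (+); new bracket [0.75, 0.875]
m = 0.8125, f(m) = -0.03 (−); new bracket [0.8125, 0.875]
m = 0.84375, f(m) = 0.4278 (+); new bracket [0.8125, 0.84375]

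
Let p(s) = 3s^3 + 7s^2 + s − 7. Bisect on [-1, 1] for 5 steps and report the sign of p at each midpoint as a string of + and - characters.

---++

m = 0, p(m) = -7 (−); new bracket [0, 1]
m = 0.5, p(m) = -4.375 (−); new bracket [0.5, 1]
m = 0.75, p(m) = -1.046875 (−); new bracket [0.75, 1]
m = 0.875, p(m) = 1.2441 (+); new bracket [0.75, 0.875]
m = 0.8125, p(m) = 0.0427 (+); new bracket [0.75, 0.8125]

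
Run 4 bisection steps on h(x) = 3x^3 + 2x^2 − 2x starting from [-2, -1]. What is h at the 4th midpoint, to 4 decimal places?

0.1716

h(-1.5) = -2.625 < 0, so the root lies in [-1.5, -1]
h(-1.25) = -0.234375 < 0, so the root lies in [-1.25, -1]
h(-1.125) = 0.509766 > 0, so the root lies in [-1.25, -1.125]
h(-1.1875) = 0.1716 > 0, so the root lies in [-1.25, -1.1875]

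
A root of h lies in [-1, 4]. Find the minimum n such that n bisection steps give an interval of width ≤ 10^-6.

Width after n steps is 5/2^n. Need 2^n ≥ 5/10^-6 = 5000000.
2^22 = 4194304 < 5000000 ≤ 2^23 = 8388608, so n = 23.

23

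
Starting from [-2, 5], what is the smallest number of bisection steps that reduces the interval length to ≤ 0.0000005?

Width after n steps is 7/2^n. Need 2^n ≥ 7/0.0000005 = 14000000.
2^23 = 8388608 < 14000000 ≤ 2^24 = 16777216, so n = 24.

24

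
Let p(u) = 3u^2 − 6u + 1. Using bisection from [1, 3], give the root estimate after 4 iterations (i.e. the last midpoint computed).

m = 2, p(m) = 1 (+); new bracket [1, 2]
m = 1.5, p(m) = -1.25 (−); new bracket [1.5, 2]
m = 1.75, p(m) = -0.3125 (−); new bracket [1.75, 2]
m = 1.875, p(m) = 0.2969 (+); new bracket [1.75, 1.875]

1.875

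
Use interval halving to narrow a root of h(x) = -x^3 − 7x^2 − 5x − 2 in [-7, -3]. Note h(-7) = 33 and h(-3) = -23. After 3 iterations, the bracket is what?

x = -5 gives h = -27, negative; keep [-7, -5]
x = -6 gives h = -8, negative; keep [-7, -6]
x = -6.5 gives h = 9.375, positive; keep [-6.5, -6]

[-6.5, -6]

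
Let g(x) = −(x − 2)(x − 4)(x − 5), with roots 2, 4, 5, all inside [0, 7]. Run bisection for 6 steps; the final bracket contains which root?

midpoint 3.5: g = -1.125 < 0 → [0, 3.5]
midpoint 1.75: g = 1.828125 > 0 → [1.75, 3.5]
midpoint 2.625: g = -2.041016 < 0 → [1.75, 2.625]
midpoint 2.1875: g = -0.9558 < 0 → [1.75, 2.1875]
midpoint 1.96875: g = 0.1924 > 0 → [1.96875, 2.1875]
midpoint 2.078125: g = -0.4387 < 0 → [1.96875, 2.078125]

2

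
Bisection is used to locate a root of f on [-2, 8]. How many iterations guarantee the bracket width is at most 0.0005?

15

Width after n steps is 10/2^n. Need 2^n ≥ 10/0.0005 = 20000.
2^14 = 16384 < 20000 ≤ 2^15 = 32768, so n = 15.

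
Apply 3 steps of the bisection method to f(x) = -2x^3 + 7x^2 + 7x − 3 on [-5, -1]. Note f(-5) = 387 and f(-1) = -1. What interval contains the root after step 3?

[-1.5, -1]

midpoint -3: f = 93 > 0 → [-3, -1]
midpoint -2: f = 27 > 0 → [-2, -1]
midpoint -1.5: f = 9 > 0 → [-1.5, -1]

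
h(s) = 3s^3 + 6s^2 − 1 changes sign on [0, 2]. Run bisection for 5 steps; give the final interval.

midpoint 1: h = 8 > 0 → [0, 1]
midpoint 0.5: h = 0.875 > 0 → [0, 0.5]
midpoint 0.25: h = -0.578125 < 0 → [0.25, 0.5]
midpoint 0.375: h = 0.002 > 0 → [0.25, 0.375]
midpoint 0.3125: h = -0.3225 < 0 → [0.3125, 0.375]

[0.3125, 0.375]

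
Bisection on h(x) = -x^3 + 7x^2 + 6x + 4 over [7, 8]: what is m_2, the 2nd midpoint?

m = 7.5, h(m) = 20.875 (+); new bracket [7.5, 8]
m = 7.75, h(m) = 5.453125 (+); new bracket [7.75, 8]

7.75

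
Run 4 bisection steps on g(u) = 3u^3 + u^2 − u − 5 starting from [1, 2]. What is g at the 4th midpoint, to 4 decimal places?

0.2463

u = 1.5 gives g = 5.875, positive; keep [1, 1.5]
u = 1.25 gives g = 1.171875, positive; keep [1, 1.25]
u = 1.125 gives g = -0.587891, negative; keep [1.125, 1.25]
u = 1.1875 gives g = 0.2463, positive; keep [1.125, 1.1875]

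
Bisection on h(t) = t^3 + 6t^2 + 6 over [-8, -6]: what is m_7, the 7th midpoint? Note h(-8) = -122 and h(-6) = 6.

midpoint -7: h = -43 < 0 → [-7, -6]
midpoint -6.5: h = -15.125 < 0 → [-6.5, -6]
midpoint -6.25: h = -3.765625 < 0 → [-6.25, -6]
midpoint -6.125: h = 1.3105 > 0 → [-6.25, -6.125]
midpoint -6.1875: h = -1.1785 < 0 → [-6.1875, -6.125]
midpoint -6.15625: h = 0.0782 > 0 → [-6.1875, -6.15625]
midpoint -6.171875: h = -0.5471 < 0 → [-6.171875, -6.15625]

-6.171875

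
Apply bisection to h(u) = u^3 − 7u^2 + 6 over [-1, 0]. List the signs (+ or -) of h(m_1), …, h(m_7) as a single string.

u = -0.5 gives h = 4.125, positive; keep [-1, -0.5]
u = -0.75 gives h = 1.640625, positive; keep [-1, -0.75]
u = -0.875 gives h = -0.029297, negative; keep [-0.875, -0.75]
u = -0.8125 gives h = 0.8425, positive; keep [-0.875, -0.8125]
u = -0.84375 gives h = 0.4159, positive; keep [-0.875, -0.84375]
u = -0.859375 gives h = 0.1957, positive; keep [-0.875, -0.859375]
u = -0.8671875 gives h = 0.0838, positive; keep [-0.875, -0.8671875]

++-++++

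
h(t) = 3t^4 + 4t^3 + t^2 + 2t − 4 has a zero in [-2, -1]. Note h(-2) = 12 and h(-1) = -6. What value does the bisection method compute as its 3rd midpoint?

midpoint -1.5: h = -3.0625 < 0 → [-2, -1.5]
midpoint -1.75: h = 2.261719 > 0 → [-1.75, -1.5]
midpoint -1.625: h = -0.854736 < 0 → [-1.75, -1.625]

-1.625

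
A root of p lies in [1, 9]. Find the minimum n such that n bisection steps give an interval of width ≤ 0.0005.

14

Width after n steps is 8/2^n. Need 2^n ≥ 8/0.0005 = 16000.
2^13 = 8192 < 16000 ≤ 2^14 = 16384, so n = 14.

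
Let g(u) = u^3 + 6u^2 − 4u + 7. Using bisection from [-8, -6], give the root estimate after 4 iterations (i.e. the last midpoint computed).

-6.625

g(-7) = -14 < 0, so the root lies in [-7, -6]
g(-6.5) = 11.875 > 0, so the root lies in [-7, -6.5]
g(-6.75) = -0.171875 < 0, so the root lies in [-6.75, -6.5]
g(-6.625) = 6.0684 > 0, so the root lies in [-6.75, -6.625]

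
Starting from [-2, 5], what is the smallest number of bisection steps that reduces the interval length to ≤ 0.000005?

Width after n steps is 7/2^n. Need 2^n ≥ 7/0.000005 = 1400000.
2^20 = 1048576 < 1400000 ≤ 2^21 = 2097152, so n = 21.

21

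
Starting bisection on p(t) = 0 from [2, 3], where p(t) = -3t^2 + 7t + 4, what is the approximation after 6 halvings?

midpoint 2.5: p = 2.75 > 0 → [2.5, 3]
midpoint 2.75: p = 0.5625 > 0 → [2.75, 3]
midpoint 2.875: p = -0.671875 < 0 → [2.75, 2.875]
midpoint 2.8125: p = -0.043 < 0 → [2.75, 2.8125]
midpoint 2.78125: p = 0.2627 > 0 → [2.78125, 2.8125]
midpoint 2.796875: p = 0.1106 > 0 → [2.796875, 2.8125]

2.796875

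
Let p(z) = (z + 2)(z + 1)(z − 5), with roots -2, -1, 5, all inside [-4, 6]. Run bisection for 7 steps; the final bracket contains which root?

5

midpoint 1: p = -24 < 0 → [1, 6]
midpoint 3.5: p = -37.125 < 0 → [3.5, 6]
midpoint 4.75: p = -9.703125 < 0 → [4.75, 6]
midpoint 5.375: p = 17.6309 > 0 → [4.75, 5.375]
midpoint 5.0625: p = 2.676 > 0 → [4.75, 5.0625]
midpoint 4.90625: p = -3.8241 < 0 → [4.90625, 5.0625]
midpoint 4.984375: p = -0.6531 < 0 → [4.984375, 5.0625]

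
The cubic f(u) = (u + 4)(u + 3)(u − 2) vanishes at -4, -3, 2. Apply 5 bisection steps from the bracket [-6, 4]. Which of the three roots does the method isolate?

m = -1, f(m) = -18 (−); new bracket [-1, 4]
m = 1.5, f(m) = -12.375 (−); new bracket [1.5, 4]
m = 2.75, f(m) = 29.109375 (+); new bracket [1.5, 2.75]
m = 2.125, f(m) = 3.9238 (+); new bracket [1.5, 2.125]
m = 1.8125, f(m) = -5.2449 (−); new bracket [1.8125, 2.125]

2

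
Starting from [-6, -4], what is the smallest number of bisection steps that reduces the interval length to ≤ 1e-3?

11

Width after n steps is 2/2^n. Need 2^n ≥ 2/1e-3 = 2000.
2^10 = 1024 < 2000 ≤ 2^11 = 2048, so n = 11.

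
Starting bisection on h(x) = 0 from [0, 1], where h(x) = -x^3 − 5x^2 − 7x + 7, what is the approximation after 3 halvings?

x = 0.5 gives h = 2.125, positive; keep [0.5, 1]
x = 0.75 gives h = -1.484375, negative; keep [0.5, 0.75]
x = 0.625 gives h = 0.427734, positive; keep [0.625, 0.75]

0.625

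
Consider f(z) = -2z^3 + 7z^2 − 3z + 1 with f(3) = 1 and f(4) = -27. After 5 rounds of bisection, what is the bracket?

z = 3.5 gives f = -9.5, negative; keep [3, 3.5]
z = 3.25 gives f = -3.46875, negative; keep [3, 3.25]
z = 3.125 gives f = -1.050781, negative; keep [3, 3.125]
z = 3.0625 gives f = 0.019, positive; keep [3.0625, 3.125]
z = 3.09375 gives f = -0.5046, negative; keep [3.0625, 3.09375]

[3.0625, 3.09375]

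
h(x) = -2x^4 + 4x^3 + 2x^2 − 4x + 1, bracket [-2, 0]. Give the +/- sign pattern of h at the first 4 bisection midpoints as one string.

+---

m = -1, h(m) = 1 (+); new bracket [-2, -1]
m = -1.5, h(m) = -12.125 (−); new bracket [-1.5, -1]
m = -1.25, h(m) = -3.570312 (−); new bracket [-1.25, -1]
m = -1.125, h(m) = -0.8677 (−); new bracket [-1.125, -1]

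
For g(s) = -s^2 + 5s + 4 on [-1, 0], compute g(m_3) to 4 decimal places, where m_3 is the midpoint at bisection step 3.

m = -0.5, g(m) = 1.25 (+); new bracket [-1, -0.5]
m = -0.75, g(m) = -0.3125 (−); new bracket [-0.75, -0.5]
m = -0.625, g(m) = 0.484375 (+); new bracket [-0.75, -0.625]

0.4844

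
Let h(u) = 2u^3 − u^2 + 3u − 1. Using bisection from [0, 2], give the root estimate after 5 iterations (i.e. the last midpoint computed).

midpoint 1: h = 3 > 0 → [0, 1]
midpoint 0.5: h = 0.5 > 0 → [0, 0.5]
midpoint 0.25: h = -0.28125 < 0 → [0.25, 0.5]
midpoint 0.375: h = 0.0898 > 0 → [0.25, 0.375]
midpoint 0.3125: h = -0.0991 < 0 → [0.3125, 0.375]

0.3125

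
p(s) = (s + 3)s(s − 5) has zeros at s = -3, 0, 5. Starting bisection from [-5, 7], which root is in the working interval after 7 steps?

m = 1, p(m) = -16 (−); new bracket [1, 7]
m = 4, p(m) = -28 (−); new bracket [4, 7]
m = 5.5, p(m) = 23.375 (+); new bracket [4, 5.5]
m = 4.75, p(m) = -9.2031 (−); new bracket [4.75, 5.5]
m = 5.125, p(m) = 5.2051 (+); new bracket [4.75, 5.125]
m = 4.9375, p(m) = -2.4495 (−); new bracket [4.9375, 5.125]
m = 5.03125, p(m) = 1.2627 (+); new bracket [4.9375, 5.03125]

5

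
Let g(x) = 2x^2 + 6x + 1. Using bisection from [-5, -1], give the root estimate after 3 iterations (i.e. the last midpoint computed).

-2.5

g(-3) = 1 > 0, so the root lies in [-3, -1]
g(-2) = -3 < 0, so the root lies in [-3, -2]
g(-2.5) = -1.5 < 0, so the root lies in [-3, -2.5]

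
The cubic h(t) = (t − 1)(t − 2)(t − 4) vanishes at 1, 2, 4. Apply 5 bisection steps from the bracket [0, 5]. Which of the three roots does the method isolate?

4

midpoint 2.5: h = -1.125 < 0 → [2.5, 5]
midpoint 3.75: h = -1.203125 < 0 → [3.75, 5]
midpoint 4.375: h = 3.005859 > 0 → [3.75, 4.375]
midpoint 4.0625: h = 0.3948 > 0 → [3.75, 4.0625]
midpoint 3.90625: h = -0.5194 < 0 → [3.90625, 4.0625]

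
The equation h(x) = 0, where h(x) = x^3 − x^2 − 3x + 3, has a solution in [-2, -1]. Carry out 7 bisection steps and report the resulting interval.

x = -1.5 gives h = 1.875, positive; keep [-2, -1.5]
x = -1.75 gives h = -0.171875, negative; keep [-1.75, -1.5]
x = -1.625 gives h = 0.943359, positive; keep [-1.75, -1.625]
x = -1.6875 gives h = 0.4094, positive; keep [-1.75, -1.6875]
x = -1.71875 gives h = 0.1248, positive; keep [-1.75, -1.71875]
x = -1.734375 gives h = -0.022, negative; keep [-1.734375, -1.71875]
x = -1.7265625 gives h = 0.0518, positive; keep [-1.734375, -1.7265625]

[-1.734375, -1.7265625]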